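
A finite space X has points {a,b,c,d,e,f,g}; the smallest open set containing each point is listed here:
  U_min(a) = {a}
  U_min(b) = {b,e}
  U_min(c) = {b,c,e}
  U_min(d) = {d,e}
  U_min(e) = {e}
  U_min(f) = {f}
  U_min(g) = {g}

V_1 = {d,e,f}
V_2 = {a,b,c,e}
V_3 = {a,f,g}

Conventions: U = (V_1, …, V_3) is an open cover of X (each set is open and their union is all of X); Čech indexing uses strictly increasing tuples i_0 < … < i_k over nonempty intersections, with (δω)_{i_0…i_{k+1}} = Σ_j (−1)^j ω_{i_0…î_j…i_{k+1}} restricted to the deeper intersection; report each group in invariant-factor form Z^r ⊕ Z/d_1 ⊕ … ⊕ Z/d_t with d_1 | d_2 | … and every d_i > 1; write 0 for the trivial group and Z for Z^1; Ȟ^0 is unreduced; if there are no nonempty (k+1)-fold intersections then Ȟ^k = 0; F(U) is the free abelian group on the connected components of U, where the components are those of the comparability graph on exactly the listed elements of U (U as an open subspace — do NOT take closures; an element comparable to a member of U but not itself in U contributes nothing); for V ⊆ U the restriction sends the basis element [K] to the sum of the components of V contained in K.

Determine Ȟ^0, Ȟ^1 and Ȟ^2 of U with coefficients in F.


nonempty intersections:
  V12={e} V13={f} V23={a}
components per intersection:
  V1: {d,e} {f}
  V2: {a} {b,c,e}
  V3: {a} {f} {g}
  V12: {e}
  V13: {f}
  V23: {a}
C dims 7,3; δ0: rk 3, SNF 1^3
Ȟ^0: (7−3)−0=4 ⇒ Z^4
Ȟ^1: (3−0)−3=0 ⇒ 0
Ȟ^2: (0−0)−0=0 ⇒ 0

Ȟ^0 ≅ Z^4,  Ȟ^1 ≅ 0,  Ȟ^2 ≅ 0


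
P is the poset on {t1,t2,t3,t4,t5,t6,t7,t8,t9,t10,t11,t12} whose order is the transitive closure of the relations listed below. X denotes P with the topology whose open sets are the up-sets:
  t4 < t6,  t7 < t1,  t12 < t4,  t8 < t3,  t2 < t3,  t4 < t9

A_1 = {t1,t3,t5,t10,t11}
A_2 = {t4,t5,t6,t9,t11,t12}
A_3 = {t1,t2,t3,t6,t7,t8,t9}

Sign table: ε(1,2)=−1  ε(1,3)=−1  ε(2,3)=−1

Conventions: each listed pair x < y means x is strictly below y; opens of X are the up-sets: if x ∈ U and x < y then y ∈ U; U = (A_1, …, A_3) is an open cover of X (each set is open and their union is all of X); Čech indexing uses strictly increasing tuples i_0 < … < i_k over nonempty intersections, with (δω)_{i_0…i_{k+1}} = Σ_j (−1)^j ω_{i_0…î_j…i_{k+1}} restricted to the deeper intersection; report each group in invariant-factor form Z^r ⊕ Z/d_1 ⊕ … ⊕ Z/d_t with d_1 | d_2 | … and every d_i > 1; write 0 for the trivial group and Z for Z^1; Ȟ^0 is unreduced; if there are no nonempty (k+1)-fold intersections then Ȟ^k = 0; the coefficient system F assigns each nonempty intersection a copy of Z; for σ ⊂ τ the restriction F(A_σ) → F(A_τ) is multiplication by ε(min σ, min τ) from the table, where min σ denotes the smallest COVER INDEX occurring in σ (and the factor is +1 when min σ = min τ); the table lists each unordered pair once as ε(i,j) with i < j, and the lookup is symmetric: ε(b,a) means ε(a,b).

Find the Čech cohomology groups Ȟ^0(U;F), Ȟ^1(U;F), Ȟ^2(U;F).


intersection data:
  A12={t5,t11} A13={t1,t3} A23={t6,t9}
C dims 3,3; δ0: rk 3, SNF 1^2·2
Ȟ^0 = (3 − 3) − 0 = 0, so Ȟ^0 ≅ 0
Ȟ^1 = (3 − 0) − 3 = 0 plus torsion [2], so Ȟ^1 ≅ Z/2
Ȟ^2 = (0 − 0) − 0 = 0, so Ȟ^2 ≅ 0

Ȟ^0(U;F) ≅ 0, Ȟ^1(U;F) ≅ Z/2, Ȟ^2(U;F) ≅ 0


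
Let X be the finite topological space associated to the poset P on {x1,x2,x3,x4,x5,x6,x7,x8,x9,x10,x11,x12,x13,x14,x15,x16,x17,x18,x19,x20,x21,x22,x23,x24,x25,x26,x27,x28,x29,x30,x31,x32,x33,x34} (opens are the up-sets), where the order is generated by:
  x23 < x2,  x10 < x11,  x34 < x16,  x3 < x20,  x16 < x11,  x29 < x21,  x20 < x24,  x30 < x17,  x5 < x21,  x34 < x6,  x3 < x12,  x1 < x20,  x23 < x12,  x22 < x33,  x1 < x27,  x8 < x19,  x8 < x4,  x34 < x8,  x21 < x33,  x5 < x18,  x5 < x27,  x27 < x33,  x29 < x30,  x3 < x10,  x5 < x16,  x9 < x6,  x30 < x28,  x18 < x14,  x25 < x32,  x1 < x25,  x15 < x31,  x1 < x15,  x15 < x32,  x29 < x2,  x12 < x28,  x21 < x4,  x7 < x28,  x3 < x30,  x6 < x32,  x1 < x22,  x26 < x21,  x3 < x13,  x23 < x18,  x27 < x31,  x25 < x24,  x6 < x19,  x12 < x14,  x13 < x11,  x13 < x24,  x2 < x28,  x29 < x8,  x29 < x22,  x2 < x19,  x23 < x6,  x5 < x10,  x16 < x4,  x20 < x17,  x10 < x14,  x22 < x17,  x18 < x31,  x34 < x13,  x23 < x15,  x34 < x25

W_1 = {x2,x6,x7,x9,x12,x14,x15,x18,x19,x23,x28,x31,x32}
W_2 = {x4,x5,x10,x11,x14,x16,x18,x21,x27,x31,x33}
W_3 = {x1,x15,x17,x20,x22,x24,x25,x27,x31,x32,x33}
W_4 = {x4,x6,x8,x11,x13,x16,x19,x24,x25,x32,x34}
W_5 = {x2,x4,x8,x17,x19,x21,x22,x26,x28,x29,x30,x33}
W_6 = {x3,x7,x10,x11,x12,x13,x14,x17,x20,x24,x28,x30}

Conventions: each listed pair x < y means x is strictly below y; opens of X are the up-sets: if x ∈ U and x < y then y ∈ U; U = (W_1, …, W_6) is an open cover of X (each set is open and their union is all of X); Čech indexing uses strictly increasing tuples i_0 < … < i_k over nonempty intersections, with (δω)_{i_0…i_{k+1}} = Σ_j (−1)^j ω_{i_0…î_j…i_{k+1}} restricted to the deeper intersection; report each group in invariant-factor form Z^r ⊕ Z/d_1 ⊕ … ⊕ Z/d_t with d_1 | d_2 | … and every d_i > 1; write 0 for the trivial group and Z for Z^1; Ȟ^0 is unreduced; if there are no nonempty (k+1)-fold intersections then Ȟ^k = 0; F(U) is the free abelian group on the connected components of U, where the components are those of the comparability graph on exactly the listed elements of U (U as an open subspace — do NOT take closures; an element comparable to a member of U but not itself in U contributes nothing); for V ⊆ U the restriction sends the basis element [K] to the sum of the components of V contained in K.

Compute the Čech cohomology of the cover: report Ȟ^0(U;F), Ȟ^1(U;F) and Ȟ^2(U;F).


Ȟ^0(U;F) ≅ Z; Ȟ^1(U;F) ≅ 0; Ȟ^2(U;F) ≅ Z/2

nonempty intersections:
  W12={x14,x18,x31} W13={x15,x31,x32} W14={x6,x19,x32} W15={x2,x19,x28} W16={x7,x12,x14,x28} W23={x27,x31,x33} W24={x4,x11,x16} W25={x4,x21,x33} W26={x10,x11,x14} W34={x24,x25,x32} W35={x17,x22,x33} W36={x17,x20,x24} W45={x4,x8,x19} W46={x11,x13,x24} W56={x17,x28,x30}
  W123={x31} W126={x14} W134={x32} W145={x19} W156={x28} W235={x33} W245={x4} W246={x11} W346={x24} W356={x17}
components per intersection:
  W1: {x2,x6,x7,x9,x12,x14,x15,x18,x19,x23,x28,x31,x32}
  W2: {x4,x5,x10,x11,x14,x16,x18,x21,x27,x31,x33}
  W3: {x1,x15,x17,x20,x22,x24,x25,x27,x31,x32,x33}
  W4: {x4,x6,x8,x11,x13,x16,x19,x24,x25,x32,x34}
  W5: {x2,x4,x8,x17,x19,x21,x22,x26,x28,x29,x30,x33}
  W6: {x3,x7,x10,x11,x12,x13,x14,x17,x20,x24,x28,x30}
  W12: {x14,x18,x31}
  W13: {x15,x31,x32}
  W14: {x6,x19,x32}
  W15: {x2,x19,x28}
  W16: {x7,x12,x14,x28}
  W23: {x27,x31,x33}
  W24: {x4,x11,x16}
  W25: {x4,x21,x33}
  W26: {x10,x11,x14}
  W34: {x24,x25,x32}
  W35: {x17,x22,x33}
  W36: {x17,x20,x24}
  W45: {x4,x8,x19}
  W46: {x11,x13,x24}
  W56: {x17,x28,x30}
  W123: {x31}
  W126: {x14}
  W134: {x32}
  W145: {x19}
  W156: {x28}
  W235: {x33}
  W245: {x4}
  W246: {x11}
  W346: {x24}
  W356: {x17}
C dims 6,15,10; δ0: rk 5, SNF 1^5; δ1: rk 10, SNF 1^9·2
Ȟ^0: (6−5)−0=1 ⇒ Z
Ȟ^1: (15−10)−5=0 ⇒ 0
Ȟ^2: (10−0)−10=0 plus torsion [2] ⇒ Z/2


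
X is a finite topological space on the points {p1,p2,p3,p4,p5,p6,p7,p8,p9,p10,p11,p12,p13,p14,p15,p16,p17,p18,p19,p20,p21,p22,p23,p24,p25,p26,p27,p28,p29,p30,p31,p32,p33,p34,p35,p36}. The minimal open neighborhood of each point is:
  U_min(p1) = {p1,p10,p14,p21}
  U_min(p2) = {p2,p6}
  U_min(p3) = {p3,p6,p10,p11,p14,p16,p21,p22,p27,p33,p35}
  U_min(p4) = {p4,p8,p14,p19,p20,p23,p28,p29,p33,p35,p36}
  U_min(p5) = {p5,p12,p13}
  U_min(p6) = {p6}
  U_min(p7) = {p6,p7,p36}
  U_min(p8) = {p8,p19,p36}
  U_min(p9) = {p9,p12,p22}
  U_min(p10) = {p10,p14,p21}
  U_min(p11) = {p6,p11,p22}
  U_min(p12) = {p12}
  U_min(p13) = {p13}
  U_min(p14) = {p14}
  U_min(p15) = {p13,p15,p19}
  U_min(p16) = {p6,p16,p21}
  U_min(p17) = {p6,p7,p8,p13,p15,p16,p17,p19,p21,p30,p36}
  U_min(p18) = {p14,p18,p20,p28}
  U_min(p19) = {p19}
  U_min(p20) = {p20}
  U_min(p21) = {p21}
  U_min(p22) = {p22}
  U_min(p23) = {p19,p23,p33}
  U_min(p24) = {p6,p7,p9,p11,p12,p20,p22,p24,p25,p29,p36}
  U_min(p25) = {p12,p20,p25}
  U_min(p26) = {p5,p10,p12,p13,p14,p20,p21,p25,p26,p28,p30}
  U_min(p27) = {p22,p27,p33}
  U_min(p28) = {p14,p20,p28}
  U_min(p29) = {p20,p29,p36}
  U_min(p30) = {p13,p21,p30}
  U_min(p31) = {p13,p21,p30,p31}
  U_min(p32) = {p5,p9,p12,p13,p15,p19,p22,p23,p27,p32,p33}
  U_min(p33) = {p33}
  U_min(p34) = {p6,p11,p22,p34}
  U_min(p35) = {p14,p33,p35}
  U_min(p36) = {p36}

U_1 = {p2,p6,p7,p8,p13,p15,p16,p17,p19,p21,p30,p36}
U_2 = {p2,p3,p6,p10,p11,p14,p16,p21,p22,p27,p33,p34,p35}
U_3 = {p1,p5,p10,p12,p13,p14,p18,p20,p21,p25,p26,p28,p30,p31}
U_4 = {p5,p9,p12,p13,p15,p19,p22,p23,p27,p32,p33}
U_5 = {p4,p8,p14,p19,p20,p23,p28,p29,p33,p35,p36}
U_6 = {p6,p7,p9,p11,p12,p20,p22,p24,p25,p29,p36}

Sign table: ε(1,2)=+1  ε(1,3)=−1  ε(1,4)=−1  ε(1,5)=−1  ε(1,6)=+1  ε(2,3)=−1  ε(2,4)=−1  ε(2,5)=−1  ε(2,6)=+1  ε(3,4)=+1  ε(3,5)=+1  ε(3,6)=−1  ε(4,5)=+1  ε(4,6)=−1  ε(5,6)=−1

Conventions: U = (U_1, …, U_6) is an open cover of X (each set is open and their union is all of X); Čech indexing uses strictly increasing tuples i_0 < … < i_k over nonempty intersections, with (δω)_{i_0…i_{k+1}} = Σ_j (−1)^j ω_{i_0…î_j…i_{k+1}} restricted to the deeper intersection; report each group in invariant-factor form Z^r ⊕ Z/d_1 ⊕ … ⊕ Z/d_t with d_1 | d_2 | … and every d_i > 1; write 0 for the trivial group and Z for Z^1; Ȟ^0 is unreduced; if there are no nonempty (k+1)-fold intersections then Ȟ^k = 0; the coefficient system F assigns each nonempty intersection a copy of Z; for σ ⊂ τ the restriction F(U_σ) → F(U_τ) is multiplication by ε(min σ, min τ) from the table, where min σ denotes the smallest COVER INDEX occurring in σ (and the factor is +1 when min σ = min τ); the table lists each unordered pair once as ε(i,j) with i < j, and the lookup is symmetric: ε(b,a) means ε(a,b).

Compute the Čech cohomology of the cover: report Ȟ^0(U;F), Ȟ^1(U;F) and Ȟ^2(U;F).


nonempty intersections:
  U12={p2,p6,p16,p21} U13={p13,p21,p30} U14={p13,p15,p19} U15={p8,p19,p36} U16={p6,p7,p36} U23={p10,p14,p21} U24={p22,p27,p33} U25={p14,p33,p35} U26={p6,p11,p22} U34={p5,p12,p13} U35={p14,p20,p28} U36={p12,p20,p25} U45={p19,p23,p33} U46={p9,p12,p22} U56={p20,p29,p36}
  U123={p21} U126={p6} U134={p13} U145={p19} U156={p36} U235={p14} U245={p33} U246={p22} U346={p12} U356={p20}
C dims 6,15,10; δ0: rk 5, SNF 1^5; δ1: rk 10, SNF 1^9·2
Ȟ^0: (6−5)−0=1 ⇒ Z
Ȟ^1: (15−10)−5=0 ⇒ 0
Ȟ^2: (10−0)−10=0 plus torsion [2] ⇒ Z/2

Ȟ^0 = Z,  Ȟ^1 = 0,  Ȟ^2 = Z/2


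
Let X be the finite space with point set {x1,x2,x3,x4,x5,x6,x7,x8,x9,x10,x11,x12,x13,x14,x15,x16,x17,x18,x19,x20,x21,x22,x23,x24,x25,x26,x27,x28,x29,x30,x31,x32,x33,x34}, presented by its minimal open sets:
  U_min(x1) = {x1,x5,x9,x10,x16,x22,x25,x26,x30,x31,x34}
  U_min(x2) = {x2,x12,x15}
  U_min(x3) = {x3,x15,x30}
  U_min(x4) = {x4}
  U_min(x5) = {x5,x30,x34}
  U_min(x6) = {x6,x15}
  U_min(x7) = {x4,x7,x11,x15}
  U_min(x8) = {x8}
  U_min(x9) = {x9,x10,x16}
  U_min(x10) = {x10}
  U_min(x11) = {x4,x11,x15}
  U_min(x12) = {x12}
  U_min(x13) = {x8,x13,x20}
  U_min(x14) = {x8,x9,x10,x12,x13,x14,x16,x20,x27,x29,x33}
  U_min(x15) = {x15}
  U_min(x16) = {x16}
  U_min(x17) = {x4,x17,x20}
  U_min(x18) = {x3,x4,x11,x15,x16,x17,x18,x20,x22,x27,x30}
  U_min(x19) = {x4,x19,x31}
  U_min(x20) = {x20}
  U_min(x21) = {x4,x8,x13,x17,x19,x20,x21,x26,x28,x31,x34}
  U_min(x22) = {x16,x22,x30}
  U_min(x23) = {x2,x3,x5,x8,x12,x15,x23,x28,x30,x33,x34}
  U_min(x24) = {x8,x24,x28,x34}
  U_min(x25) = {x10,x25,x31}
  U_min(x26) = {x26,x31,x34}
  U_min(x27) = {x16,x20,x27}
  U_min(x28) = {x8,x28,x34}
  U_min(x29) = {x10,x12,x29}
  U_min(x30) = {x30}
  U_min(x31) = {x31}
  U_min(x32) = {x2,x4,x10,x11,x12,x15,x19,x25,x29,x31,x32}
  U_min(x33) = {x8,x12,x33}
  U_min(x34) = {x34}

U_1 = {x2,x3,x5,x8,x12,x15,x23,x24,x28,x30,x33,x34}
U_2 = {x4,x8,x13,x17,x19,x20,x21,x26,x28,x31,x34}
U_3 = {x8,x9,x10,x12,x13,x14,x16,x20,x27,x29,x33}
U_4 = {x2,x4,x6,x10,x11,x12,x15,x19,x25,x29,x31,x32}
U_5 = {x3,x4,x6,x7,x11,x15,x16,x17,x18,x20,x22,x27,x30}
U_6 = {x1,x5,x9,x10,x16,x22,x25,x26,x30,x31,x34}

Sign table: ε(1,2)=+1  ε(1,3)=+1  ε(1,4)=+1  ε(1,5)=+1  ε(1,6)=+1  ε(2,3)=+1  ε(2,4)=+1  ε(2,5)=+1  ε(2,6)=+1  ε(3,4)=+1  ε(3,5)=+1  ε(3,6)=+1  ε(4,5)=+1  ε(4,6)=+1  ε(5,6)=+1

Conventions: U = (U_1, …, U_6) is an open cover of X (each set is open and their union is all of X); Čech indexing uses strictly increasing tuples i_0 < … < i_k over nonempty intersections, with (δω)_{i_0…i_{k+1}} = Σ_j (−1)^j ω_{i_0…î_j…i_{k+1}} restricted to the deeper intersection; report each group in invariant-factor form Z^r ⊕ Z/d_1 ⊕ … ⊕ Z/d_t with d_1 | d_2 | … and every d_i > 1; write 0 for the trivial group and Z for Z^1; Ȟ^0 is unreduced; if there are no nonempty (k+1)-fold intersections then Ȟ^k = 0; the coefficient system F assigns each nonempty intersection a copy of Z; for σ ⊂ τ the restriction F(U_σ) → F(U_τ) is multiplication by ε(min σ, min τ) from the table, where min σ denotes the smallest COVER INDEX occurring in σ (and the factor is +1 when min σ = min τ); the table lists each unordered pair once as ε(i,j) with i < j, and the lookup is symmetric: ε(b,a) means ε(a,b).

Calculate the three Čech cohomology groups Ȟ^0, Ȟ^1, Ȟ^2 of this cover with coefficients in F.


nerve simplices:
  U12={x8,x28,x34} U13={x8,x12,x33} U14={x2,x12,x15} U15={x3,x15,x30} U16={x5,x30,x34} U23={x8,x13,x20} U24={x4,x19,x31} U25={x4,x17,x20} U26={x26,x31,x34} U34={x10,x12,x29} U35={x16,x20,x27} U36={x9,x10,x16} U45={x4,x6,x11,x15} U46={x10,x25,x31} U56={x16,x22,x30}
  U123={x8} U126={x34} U134={x12} U145={x15} U156={x30} U235={x20} U245={x4} U246={x31} U346={x10} U356={x16}
C dims 6,15,10; δ0: rk 5, SNF 1^5; δ1: rk 10, SNF 1^9·2
degree 0: 6−5−0 = 1 → Ȟ^0 ≅ Z
degree 1: 15−10−5 = 0 → Ȟ^1 ≅ 0
degree 2: 10−0−10 = 0 plus torsion [2] → Ȟ^2 ≅ Z/2

Ȟ^0(U;F) ≅ Z,  Ȟ^1(U;F) ≅ 0,  Ȟ^2(U;F) ≅ Z/2


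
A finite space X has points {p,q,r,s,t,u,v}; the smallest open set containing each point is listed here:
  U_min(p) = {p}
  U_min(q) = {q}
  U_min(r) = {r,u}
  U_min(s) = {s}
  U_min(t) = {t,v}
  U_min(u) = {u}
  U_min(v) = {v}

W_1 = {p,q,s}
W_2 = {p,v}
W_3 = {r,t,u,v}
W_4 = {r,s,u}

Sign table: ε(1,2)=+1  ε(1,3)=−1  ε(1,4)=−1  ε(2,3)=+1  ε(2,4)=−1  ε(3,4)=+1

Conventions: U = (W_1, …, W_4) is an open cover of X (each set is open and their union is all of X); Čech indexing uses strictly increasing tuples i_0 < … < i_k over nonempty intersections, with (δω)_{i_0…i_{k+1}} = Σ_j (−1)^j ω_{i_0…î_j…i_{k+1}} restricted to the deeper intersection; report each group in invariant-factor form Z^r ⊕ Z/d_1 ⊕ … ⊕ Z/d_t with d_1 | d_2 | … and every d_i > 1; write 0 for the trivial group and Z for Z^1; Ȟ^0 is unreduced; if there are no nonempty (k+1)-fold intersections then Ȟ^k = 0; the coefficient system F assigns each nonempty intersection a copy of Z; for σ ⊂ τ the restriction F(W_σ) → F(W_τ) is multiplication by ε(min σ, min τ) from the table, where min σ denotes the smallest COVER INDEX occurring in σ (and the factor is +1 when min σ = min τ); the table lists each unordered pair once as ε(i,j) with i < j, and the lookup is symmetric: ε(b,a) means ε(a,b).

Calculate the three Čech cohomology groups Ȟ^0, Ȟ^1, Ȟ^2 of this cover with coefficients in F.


nonempty overlaps:
  W12={p} W14={s} W23={v} W34={r,u}
C dims 4,4; δ0: rk 4, SNF 1^3·2
degree 0: 4−4−0 = 0 → Ȟ^0 ≅ 0
degree 1: 4−0−4 = 0 plus torsion [2] → Ȟ^1 ≅ Z/2
degree 2: 0−0−0 = 0 → Ȟ^2 ≅ 0

Ȟ^0(U;F) ≅ 0; Ȟ^1(U;F) ≅ Z/2; Ȟ^2(U;F) ≅ 0


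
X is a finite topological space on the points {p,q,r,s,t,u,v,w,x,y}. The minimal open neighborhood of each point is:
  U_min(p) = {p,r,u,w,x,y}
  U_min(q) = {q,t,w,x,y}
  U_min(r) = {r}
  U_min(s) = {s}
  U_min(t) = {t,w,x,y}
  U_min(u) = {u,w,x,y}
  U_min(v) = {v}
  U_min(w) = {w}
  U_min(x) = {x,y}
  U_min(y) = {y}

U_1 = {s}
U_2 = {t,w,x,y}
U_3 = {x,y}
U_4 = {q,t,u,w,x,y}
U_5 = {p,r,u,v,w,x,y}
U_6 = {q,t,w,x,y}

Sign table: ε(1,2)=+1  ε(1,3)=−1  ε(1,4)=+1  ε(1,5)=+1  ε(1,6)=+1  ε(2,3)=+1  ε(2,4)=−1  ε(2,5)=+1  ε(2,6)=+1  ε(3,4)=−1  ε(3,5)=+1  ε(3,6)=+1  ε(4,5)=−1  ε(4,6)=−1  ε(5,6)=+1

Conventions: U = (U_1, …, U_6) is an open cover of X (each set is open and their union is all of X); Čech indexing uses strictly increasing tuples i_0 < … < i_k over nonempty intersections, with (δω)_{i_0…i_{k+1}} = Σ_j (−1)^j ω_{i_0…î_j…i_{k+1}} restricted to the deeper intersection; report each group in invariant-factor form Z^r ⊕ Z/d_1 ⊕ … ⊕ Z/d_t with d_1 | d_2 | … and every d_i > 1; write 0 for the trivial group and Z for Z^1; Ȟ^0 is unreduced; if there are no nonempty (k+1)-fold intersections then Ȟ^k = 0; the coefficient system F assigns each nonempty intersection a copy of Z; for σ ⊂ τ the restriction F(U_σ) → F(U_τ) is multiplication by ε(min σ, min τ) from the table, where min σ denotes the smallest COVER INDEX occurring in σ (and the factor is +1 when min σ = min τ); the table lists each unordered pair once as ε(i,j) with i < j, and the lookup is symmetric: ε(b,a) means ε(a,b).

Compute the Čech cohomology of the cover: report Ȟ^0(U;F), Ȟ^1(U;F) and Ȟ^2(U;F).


cover nerve:
  U23={x,y} U24={t,w,x,y} U25={w,x,y} U26={t,w,x,y} U34={x,y} U35={x,y} U36={x,y} U45={u,w,x,y} U46={q,t,w,x,y} U56={w,x,y}
  U234={x,y} U235={x,y} U236={x,y} U245={w,x,y} U246={t,w,x,y} U256={w,x,y} U345={x,y} U346={x,y} U356={x,y} U456={w,x,y}
  U2345={x,y} U2346={x,y} U2356={x,y} U2456={w,x,y} U3456={x,y}
  U23456={x,y}
C dims 6,10,10,5; δ0: rk 4, SNF 1^4; δ1: rk 6, SNF 1^6; δ2: rk 4, SNF 1^4
Ȟ^0: (6−4)−0=2 ⇒ Z^2
Ȟ^1: (10−6)−4=0 ⇒ 0
Ȟ^2: (10−4)−6=0 ⇒ 0

Ȟ^0 ≅ Z^2, Ȟ^1 ≅ 0 and Ȟ^2 ≅ 0


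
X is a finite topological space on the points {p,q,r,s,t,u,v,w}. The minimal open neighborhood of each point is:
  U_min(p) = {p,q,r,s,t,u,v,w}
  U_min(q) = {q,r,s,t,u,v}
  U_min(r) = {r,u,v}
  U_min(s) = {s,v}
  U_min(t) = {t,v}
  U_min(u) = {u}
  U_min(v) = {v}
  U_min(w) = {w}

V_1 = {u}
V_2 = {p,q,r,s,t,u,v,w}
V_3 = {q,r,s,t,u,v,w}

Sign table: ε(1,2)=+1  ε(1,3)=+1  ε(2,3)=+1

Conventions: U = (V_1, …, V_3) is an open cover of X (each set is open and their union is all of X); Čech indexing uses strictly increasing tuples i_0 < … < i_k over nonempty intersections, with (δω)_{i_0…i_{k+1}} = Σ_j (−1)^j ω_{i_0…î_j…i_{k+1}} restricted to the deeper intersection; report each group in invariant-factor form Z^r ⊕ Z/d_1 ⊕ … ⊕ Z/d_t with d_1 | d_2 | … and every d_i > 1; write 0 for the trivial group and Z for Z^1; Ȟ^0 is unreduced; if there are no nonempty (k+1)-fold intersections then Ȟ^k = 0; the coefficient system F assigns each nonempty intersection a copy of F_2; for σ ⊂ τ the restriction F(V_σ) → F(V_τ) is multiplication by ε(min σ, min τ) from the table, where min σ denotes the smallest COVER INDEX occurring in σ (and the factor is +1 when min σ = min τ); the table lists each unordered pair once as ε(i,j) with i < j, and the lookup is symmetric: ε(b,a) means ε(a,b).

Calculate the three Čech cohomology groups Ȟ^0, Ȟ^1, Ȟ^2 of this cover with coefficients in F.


nonempty overlaps:
  V12={u} V13={u} V23={q,r,s,t,u,v,w}
  V123={u}
C dims 3,3,1; δ0: rk_F2 2; δ1: rk_F2 1
degree 0: 3−2−0 = 1 → Ȟ^0 ≅ Z/2
degree 1: 3−1−2 = 0 → Ȟ^1 ≅ 0
degree 2: 1−0−1 = 0 → Ȟ^2 ≅ 0

Ȟ^0 ≅ Z/2,  Ȟ^1 ≅ 0,  Ȟ^2 ≅ 0


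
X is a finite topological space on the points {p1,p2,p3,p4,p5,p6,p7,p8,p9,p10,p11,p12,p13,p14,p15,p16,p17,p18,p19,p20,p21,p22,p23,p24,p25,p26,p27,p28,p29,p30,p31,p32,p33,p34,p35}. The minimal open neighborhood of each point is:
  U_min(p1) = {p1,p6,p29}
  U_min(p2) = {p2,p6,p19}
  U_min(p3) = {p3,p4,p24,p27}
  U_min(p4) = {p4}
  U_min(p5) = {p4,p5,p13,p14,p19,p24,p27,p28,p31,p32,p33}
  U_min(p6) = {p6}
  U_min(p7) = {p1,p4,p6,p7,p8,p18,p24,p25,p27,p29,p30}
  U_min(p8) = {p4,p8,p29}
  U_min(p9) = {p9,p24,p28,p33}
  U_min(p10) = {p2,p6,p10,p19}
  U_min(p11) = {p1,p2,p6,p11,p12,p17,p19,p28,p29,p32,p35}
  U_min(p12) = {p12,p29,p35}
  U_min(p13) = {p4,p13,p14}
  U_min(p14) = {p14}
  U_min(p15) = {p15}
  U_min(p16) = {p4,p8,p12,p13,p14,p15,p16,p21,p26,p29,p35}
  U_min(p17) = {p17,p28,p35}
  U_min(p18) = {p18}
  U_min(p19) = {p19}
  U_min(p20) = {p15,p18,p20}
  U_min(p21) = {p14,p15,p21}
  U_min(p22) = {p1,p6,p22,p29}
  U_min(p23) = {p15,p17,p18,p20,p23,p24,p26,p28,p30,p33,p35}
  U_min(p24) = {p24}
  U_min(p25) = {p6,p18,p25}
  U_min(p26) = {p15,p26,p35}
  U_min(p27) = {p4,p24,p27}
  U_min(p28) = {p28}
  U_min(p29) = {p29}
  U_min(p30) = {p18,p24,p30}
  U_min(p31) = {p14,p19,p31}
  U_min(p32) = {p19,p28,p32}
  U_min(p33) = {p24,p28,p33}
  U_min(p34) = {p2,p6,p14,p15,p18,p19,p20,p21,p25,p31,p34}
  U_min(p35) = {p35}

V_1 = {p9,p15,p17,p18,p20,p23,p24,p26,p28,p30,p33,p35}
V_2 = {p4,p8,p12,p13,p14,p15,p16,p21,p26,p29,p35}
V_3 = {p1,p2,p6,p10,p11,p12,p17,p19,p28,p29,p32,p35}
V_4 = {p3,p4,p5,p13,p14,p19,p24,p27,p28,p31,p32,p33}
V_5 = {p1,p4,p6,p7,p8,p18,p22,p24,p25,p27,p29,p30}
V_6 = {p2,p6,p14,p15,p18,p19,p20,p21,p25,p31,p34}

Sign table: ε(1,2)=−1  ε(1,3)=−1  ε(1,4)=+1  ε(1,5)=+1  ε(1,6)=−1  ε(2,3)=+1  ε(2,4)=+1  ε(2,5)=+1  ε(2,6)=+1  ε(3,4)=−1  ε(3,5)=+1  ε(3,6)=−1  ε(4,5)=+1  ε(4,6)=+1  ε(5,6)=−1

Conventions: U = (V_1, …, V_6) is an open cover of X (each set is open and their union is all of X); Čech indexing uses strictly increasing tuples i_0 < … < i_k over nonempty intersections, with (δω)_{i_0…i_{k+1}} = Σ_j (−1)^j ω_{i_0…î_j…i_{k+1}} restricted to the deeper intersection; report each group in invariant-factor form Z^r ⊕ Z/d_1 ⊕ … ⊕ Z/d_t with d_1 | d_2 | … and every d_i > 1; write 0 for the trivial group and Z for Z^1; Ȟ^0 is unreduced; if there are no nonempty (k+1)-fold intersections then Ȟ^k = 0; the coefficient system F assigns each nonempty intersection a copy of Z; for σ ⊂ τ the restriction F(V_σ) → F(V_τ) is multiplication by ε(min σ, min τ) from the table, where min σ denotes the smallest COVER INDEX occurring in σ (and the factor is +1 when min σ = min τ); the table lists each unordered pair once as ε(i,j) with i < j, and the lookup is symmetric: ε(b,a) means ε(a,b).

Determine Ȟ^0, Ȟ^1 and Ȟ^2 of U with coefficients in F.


cover nerve:
  V12={p15,p26,p35} V13={p17,p28,p35} V14={p24,p28,p33} V15={p18,p24,p30} V16={p15,p18,p20} V23={p12,p29,p35} V24={p4,p13,p14} V25={p4,p8,p29} V26={p14,p15,p21} V34={p19,p28,p32} V35={p1,p6,p29} V36={p2,p6,p19} V45={p4,p24,p27} V46={p14,p19,p31} V56={p6,p18,p25}
  V123={p35} V126={p15} V134={p28} V145={p24} V156={p18} V235={p29} V245={p4} V246={p14} V346={p19} V356={p6}
C dims 6,15,10; δ0: rk 6, SNF 1^5·2; δ1: rk 9, SNF 1^9
Ȟ^0: (6−6)−0=0 ⇒ 0
Ȟ^1: (15−9)−6=0 plus torsion [2] ⇒ Z/2
Ȟ^2: (10−0)−9=1 ⇒ Z

Ȟ^0(U;F) ≅ 0,  Ȟ^1(U;F) ≅ Z/2,  Ȟ^2(U;F) ≅ Z


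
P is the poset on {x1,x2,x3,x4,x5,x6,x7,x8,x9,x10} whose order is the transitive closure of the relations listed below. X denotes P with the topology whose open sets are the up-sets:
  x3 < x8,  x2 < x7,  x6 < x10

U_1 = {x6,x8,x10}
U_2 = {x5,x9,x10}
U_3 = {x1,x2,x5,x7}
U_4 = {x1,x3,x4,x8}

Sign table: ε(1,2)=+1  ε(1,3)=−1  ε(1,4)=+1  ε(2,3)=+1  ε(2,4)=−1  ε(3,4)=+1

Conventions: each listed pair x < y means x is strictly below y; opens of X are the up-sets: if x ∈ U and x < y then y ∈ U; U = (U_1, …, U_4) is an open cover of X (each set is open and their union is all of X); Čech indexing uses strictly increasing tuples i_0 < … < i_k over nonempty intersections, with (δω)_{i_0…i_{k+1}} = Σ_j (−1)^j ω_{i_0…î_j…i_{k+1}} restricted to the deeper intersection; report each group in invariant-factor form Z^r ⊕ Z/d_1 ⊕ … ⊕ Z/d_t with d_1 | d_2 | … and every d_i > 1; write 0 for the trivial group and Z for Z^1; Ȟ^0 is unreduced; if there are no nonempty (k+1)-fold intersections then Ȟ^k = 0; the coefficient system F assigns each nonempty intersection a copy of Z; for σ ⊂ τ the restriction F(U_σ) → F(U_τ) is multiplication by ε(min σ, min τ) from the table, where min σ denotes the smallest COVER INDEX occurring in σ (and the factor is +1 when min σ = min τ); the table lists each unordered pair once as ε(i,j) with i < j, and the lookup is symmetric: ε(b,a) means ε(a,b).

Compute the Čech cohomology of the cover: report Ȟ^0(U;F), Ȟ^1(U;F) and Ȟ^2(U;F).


nerve simplices:
  U12={x10} U14={x8} U23={x5} U34={x1}
C dims 4,4; δ0: rk 3, SNF 1^3
degree 0: 4−3−0 = 1 → Ȟ^0 ≅ Z
degree 1: 4−0−3 = 1 → Ȟ^1 ≅ Z
degree 2: 0−0−0 = 0 → Ȟ^2 ≅ 0

Ȟ^0(U;F) ≅ Z; Ȟ^1(U;F) ≅ Z; Ȟ^2(U;F) ≅ 0


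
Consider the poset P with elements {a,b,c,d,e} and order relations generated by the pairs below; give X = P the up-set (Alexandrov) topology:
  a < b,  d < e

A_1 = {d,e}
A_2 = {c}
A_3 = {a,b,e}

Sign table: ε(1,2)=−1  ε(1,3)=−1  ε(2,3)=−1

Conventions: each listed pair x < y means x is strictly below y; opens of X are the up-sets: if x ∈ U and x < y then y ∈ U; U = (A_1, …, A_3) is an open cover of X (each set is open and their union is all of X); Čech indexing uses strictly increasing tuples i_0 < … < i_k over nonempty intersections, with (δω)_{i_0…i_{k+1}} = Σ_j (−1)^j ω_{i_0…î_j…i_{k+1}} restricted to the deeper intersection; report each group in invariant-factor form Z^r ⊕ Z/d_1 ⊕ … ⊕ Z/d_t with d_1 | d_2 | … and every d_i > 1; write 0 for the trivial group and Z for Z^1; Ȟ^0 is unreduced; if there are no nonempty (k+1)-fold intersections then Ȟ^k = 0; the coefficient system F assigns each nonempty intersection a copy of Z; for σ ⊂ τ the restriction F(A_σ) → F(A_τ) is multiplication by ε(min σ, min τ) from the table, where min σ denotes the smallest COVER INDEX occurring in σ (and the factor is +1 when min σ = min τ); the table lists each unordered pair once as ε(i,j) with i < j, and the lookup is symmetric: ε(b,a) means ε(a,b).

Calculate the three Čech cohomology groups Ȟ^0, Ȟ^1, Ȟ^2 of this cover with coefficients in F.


nerve simplices:
  A13={e}
C dims 3,1; δ0: rk 1, SNF 1^1
degree 0: 3−1−0 = 2 → Ȟ^0 ≅ Z^2
degree 1: 1−0−1 = 0 → Ȟ^1 ≅ 0
degree 2: 0−0−0 = 0 → Ȟ^2 ≅ 0

Ȟ^0 ≅ Z^2,  Ȟ^1 ≅ 0,  Ȟ^2 ≅ 0


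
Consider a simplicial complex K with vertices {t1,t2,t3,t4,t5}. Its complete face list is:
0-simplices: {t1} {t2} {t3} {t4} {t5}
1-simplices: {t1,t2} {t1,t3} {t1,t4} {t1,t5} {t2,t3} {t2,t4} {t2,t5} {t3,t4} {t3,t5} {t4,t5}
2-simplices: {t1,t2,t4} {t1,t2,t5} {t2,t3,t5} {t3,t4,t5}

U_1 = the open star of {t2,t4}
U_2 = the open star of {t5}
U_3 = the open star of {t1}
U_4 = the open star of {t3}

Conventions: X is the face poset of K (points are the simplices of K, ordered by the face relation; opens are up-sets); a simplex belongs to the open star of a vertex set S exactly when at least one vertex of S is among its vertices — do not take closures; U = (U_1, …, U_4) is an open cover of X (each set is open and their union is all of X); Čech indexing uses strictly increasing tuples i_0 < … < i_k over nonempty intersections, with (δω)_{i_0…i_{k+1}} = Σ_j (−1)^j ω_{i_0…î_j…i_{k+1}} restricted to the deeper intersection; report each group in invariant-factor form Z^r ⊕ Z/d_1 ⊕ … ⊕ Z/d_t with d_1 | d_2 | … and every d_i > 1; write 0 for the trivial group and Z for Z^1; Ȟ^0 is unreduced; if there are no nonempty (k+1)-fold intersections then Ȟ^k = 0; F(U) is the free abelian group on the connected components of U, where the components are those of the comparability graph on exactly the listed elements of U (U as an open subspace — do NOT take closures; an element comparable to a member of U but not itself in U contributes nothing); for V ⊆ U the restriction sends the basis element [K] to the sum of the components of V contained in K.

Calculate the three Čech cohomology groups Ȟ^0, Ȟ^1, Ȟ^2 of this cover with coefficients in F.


Ȟ^0 ≅ Z, Ȟ^1 ≅ Z^2 and Ȟ^2 ≅ 0

nonempty intersections:
  U1={{t2},{t4},{t1,t2},{t1,t4},{t2,t3},{t2,t4},{t2,t5},{t3,t4},{t4,t5},{t1,t2,t4},{t1,t2,t5},{t2,t3,t5},{t3,t4,t5}} U2={{t5},{t1,t5},{t2,t5},{t3,t5},{t4,t5},{t1,t2,t5},{t2,t3,t5},{t3,t4,t5}} U3={{t1},{t1,t2},{t1,t3},{t1,t4},{t1,t5},{t1,t2,t4},{t1,t2,t5}} U4={{t3},{t1,t3},{t2,t3},{t3,t4},{t3,t5},{t2,t3,t5},{t3,t4,t5}}
  U12={{t2,t5},{t4,t5},{t1,t2,t5},{t2,t3,t5},{t3,t4,t5}} U13={{t1,t2},{t1,t4},{t1,t2,t4},{t1,t2,t5}} U14={{t2,t3},{t3,t4},{t2,t3,t5},{t3,t4,t5}} U23={{t1,t5},{t1,t2,t5}} U24={{t3,t5},{t2,t3,t5},{t3,t4,t5}} U34={{t1,t3}}
  U123={{t1,t2,t5}} U124={{t2,t3,t5},{t3,t4,t5}}
components per intersection:
  U1: {{t2},{t4},{t1,t2},{t1,t4},{t2,t3},{t2,t4},{t2,t5},{t3,t4},{t4,t5},{t1,t2,t4},{t1,t2,t5},{t2,t3,t5},{t3,t4,t5}}
  U2: {{t5},{t1,t5},{t2,t5},{t3,t5},{t4,t5},{t1,t2,t5},{t2,t3,t5},{t3,t4,t5}}
  U3: {{t1},{t1,t2},{t1,t3},{t1,t4},{t1,t5},{t1,t2,t4},{t1,t2,t5}}
  U4: {{t3},{t1,t3},{t2,t3},{t3,t4},{t3,t5},{t2,t3,t5},{t3,t4,t5}}
  U12: {{t2,t5},{t1,t2,t5},{t2,t3,t5}} {{t4,t5},{t3,t4,t5}}
  U13: {{t1,t2},{t1,t4},{t1,t2,t4},{t1,t2,t5}}
  U14: {{t2,t3},{t2,t3,t5}} {{t3,t4},{t3,t4,t5}}
  U23: {{t1,t5},{t1,t2,t5}}
  U24: {{t3,t5},{t2,t3,t5},{t3,t4,t5}}
  U34: {{t1,t3}}
  U123: {{t1,t2,t5}}
  U124: {{t2,t3,t5}} {{t3,t4,t5}}
C dims 4,8,3; δ0: rk 3, SNF 1^3; δ1: rk 3, SNF 1^3
Ȟ^0: (4−3)−0=1 ⇒ Z
Ȟ^1: (8−3)−3=2 ⇒ Z^2
Ȟ^2: (3−0)−3=0 ⇒ 0


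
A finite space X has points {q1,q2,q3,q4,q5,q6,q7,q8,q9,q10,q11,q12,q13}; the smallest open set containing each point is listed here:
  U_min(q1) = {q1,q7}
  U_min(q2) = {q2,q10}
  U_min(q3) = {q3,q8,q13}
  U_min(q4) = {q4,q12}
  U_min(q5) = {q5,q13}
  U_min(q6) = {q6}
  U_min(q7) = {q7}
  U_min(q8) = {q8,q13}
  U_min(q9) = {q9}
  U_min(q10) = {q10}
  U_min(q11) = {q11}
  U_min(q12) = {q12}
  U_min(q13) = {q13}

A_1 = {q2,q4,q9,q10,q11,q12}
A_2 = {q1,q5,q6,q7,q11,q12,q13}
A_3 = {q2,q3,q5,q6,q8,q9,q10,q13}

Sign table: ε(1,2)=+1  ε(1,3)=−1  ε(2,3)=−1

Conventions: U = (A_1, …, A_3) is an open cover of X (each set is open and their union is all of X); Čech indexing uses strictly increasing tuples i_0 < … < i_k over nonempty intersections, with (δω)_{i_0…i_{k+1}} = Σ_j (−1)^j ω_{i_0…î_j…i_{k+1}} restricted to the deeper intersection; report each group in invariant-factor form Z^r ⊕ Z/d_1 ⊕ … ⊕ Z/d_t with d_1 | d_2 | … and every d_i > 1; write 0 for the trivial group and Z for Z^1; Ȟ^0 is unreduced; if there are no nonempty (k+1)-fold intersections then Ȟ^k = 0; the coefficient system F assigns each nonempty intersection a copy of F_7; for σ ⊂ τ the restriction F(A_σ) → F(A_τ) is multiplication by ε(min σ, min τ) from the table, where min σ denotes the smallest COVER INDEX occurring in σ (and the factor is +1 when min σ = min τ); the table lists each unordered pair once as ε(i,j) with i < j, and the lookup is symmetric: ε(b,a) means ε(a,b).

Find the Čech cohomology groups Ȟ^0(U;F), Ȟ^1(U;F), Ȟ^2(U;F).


intersection data:
  A12={q11,q12} A13={q2,q9,q10} A23={q5,q6,q13}
C dims 3,3; δ0: rk_F7 2
Ȟ^0 = (3 − 2) − 0 = 1, so Ȟ^0 ≅ Z/7
Ȟ^1 = (3 − 0) − 2 = 1, so Ȟ^1 ≅ Z/7
Ȟ^2 = (0 − 0) − 0 = 0, so Ȟ^2 ≅ 0

Ȟ^0 ≅ Z/7, Ȟ^1 ≅ Z/7 and Ȟ^2 ≅ 0


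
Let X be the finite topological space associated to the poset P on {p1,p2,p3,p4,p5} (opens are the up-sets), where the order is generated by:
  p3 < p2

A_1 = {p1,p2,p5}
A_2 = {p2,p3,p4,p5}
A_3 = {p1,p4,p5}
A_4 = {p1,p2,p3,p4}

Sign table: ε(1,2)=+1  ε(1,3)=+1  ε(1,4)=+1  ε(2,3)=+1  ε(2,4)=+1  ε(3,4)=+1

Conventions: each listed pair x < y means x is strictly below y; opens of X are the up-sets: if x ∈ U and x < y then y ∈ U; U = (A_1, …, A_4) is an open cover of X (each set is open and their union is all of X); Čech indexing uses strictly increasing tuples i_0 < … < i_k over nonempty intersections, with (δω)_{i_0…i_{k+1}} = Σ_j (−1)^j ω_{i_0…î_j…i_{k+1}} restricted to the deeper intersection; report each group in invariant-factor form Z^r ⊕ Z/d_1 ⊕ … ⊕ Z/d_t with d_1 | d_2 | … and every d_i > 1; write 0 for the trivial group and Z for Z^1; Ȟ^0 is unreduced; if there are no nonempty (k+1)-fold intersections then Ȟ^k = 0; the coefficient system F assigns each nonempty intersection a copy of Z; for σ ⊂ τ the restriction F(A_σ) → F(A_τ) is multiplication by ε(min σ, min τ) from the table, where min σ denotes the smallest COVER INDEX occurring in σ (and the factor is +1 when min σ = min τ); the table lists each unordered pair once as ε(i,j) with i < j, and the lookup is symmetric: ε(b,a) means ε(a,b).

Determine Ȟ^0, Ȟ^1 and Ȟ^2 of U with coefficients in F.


Ȟ^0 = Z; Ȟ^1 = 0; Ȟ^2 = Z

nonempty intersections:
  A12={p2,p5} A13={p1,p5} A14={p1,p2} A23={p4,p5} A24={p2,p3,p4} A34={p1,p4}
  A123={p5} A124={p2} A134={p1} A234={p4}
C dims 4,6,4; δ0: rk 3, SNF 1^3; δ1: rk 3, SNF 1^3
Ȟ^0: (4−3)−0=1 ⇒ Z
Ȟ^1: (6−3)−3=0 ⇒ 0
Ȟ^2: (4−0)−3=1 ⇒ Z


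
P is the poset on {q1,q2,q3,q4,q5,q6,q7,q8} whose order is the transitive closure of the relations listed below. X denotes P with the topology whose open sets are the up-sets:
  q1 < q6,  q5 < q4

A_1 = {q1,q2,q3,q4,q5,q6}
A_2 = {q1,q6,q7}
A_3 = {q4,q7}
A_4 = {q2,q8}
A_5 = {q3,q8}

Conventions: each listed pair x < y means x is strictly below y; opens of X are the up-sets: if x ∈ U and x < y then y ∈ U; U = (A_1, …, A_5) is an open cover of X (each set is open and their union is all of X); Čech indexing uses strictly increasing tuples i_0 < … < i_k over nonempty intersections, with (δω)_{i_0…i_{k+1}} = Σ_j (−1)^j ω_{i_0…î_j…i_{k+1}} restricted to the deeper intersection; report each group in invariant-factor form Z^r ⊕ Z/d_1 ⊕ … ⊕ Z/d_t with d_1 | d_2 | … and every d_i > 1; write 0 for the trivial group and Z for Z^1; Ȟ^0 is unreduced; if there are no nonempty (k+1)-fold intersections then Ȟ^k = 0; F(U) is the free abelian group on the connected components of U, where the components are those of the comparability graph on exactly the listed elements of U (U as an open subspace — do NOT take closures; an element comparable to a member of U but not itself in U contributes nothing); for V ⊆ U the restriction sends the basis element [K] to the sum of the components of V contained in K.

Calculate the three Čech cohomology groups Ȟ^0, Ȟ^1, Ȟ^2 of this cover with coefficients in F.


Ȟ^0(U;F) ≅ Z^6, Ȟ^1(U;F) ≅ 0 and Ȟ^2(U;F) ≅ 0

nerve of the cover:
  A12={q1,q6} A13={q4} A14={q2} A15={q3} A23={q7} A45={q8}
components per intersection:
  A1: {q1,q6} {q2} {q3} {q4,q5}
  A2: {q1,q6} {q7}
  A3: {q4} {q7}
  A4: {q2} {q8}
  A5: {q3} {q8}
  A12: {q1,q6}
  A13: {q4}
  A14: {q2}
  A15: {q3}
  A23: {q7}
  A45: {q8}
C dims 12,6; δ0: rk 6, SNF 1^6
Ȟ^0 = (12 − 6) − 0 = 6, so Ȟ^0 ≅ Z^6
Ȟ^1 = (6 − 0) − 6 = 0, so Ȟ^1 ≅ 0
Ȟ^2 = (0 − 0) − 0 = 0, so Ȟ^2 ≅ 0


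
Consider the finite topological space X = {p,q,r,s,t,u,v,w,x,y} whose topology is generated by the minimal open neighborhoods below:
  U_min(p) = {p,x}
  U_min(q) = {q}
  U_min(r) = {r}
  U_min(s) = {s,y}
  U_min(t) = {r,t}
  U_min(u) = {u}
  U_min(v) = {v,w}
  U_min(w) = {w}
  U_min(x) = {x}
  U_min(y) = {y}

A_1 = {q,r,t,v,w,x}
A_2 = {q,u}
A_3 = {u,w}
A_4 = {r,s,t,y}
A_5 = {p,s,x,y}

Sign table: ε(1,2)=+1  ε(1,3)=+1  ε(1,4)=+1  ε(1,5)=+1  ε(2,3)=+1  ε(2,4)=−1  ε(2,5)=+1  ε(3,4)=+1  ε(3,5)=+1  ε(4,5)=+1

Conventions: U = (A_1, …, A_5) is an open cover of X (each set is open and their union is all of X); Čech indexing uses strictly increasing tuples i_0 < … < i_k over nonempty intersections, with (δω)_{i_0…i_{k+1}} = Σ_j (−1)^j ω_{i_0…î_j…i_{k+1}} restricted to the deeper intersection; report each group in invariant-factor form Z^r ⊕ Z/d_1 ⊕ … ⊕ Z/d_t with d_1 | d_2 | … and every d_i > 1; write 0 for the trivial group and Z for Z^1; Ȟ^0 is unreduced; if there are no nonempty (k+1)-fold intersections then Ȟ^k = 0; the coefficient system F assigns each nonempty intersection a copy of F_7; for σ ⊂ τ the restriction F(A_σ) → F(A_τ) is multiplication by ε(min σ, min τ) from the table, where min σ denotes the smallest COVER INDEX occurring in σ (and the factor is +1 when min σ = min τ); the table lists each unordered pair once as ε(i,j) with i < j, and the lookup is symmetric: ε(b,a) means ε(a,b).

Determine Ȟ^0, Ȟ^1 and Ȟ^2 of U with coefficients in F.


Ȟ^0(U;F) ≅ Z/7; Ȟ^1(U;F) ≅ Z/7 ⊕ Z/7; Ȟ^2(U;F) ≅ 0

nerve of the cover:
  A12={q} A13={w} A14={r,t} A15={x} A23={u} A45={s,y}
C dims 5,6; δ0: rk_F7 4
Ȟ^0 = (5 − 4) − 0 = 1, so Ȟ^0 ≅ Z/7
Ȟ^1 = (6 − 0) − 4 = 2, so Ȟ^1 ≅ Z/7 ⊕ Z/7
Ȟ^2 = (0 − 0) − 0 = 0, so Ȟ^2 ≅ 0


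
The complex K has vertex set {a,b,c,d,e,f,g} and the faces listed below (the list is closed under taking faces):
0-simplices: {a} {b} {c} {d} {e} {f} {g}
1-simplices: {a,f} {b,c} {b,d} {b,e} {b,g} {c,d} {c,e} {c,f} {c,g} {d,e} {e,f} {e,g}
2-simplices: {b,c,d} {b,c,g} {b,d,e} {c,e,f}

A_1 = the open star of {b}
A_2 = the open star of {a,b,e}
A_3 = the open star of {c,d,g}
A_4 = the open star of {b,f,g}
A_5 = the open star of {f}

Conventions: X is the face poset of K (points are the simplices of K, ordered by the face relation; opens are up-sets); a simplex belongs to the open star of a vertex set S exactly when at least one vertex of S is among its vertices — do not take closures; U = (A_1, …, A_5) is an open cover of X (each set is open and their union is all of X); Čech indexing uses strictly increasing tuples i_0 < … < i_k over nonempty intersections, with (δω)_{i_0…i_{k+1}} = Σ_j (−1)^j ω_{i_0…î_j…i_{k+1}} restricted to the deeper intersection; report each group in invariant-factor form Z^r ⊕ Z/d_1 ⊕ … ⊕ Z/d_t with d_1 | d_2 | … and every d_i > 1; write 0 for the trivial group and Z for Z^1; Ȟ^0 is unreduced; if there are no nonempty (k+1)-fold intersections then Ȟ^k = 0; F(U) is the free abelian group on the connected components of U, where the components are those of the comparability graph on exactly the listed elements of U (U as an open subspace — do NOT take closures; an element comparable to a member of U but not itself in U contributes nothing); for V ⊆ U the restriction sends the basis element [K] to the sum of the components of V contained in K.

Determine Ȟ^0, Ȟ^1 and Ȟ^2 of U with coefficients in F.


nonempty intersections:
  A1={{b},{b,c},{b,d},{b,e},{b,g},{b,c,d},{b,c,g},{b,d,e}} A2={{a},{b},{e},{a,f},{b,c},{b,d},{b,e},{b,g},{c,e},{d,e},{e,f},{e,g},{b,c,d},{b,c,g},{b,d,e},{c,e,f}} A3={{c},{d},{g},{b,c},{b,d},{b,g},{c,d},{c,e},{c,f},{c,g},{d,e},{e,g},{b,c,d},{b,c,g},{b,d,e},{c,e,f}} A4={{b},{f},{g},{a,f},{b,c},{b,d},{b,e},{b,g},{c,f},{c,g},{e,f},{e,g},{b,c,d},{b,c,g},{b,d,e},{c,e,f}} A5={{f},{a,f},{c,f},{e,f},{c,e,f}}
  A12={{b},{b,c},{b,d},{b,e},{b,g},{b,c,d},{b,c,g},{b,d,e}} A13={{b,c},{b,d},{b,g},{b,c,d},{b,c,g},{b,d,e}} A14={{b},{b,c},{b,d},{b,e},{b,g},{b,c,d},{b,c,g},{b,d,e}} A23={{b,c},{b,d},{b,g},{c,e},{d,e},{e,g},{b,c,d},{b,c,g},{b,d,e},{c,e,f}} A24={{b},{a,f},{b,c},{b,d},{b,e},{b,g},{e,f},{e,g},{b,c,d},{b,c,g},{b,d,e},{c,e,f}} A25={{a,f},{e,f},{c,e,f}} A34={{g},{b,c},{b,d},{b,g},{c,f},{c,g},{e,g},{b,c,d},{b,c,g},{b,d,e},{c,e,f}} A35={{c,f},{c,e,f}} A45={{f},{a,f},{c,f},{e,f},{c,e,f}}
  A123={{b,c},{b,d},{b,g},{b,c,d},{b,c,g},{b,d,e}} A124={{b},{b,c},{b,d},{b,e},{b,g},{b,c,d},{b,c,g},{b,d,e}} A134={{b,c},{b,d},{b,g},{b,c,d},{b,c,g},{b,d,e}} A234={{b,c},{b,d},{b,g},{e,g},{b,c,d},{b,c,g},{b,d,e},{c,e,f}} A235={{c,e,f}} A245={{a,f},{e,f},{c,e,f}} A345={{c,f},{c,e,f}}
  A1234={{b,c},{b,d},{b,g},{b,c,d},{b,c,g},{b,d,e}} A2345={{c,e,f}}
components per intersection:
  A1: {{b},{b,c},{b,d},{b,e},{b,g},{b,c,d},{b,c,g},{b,d,e}}
  A2: {{a},{a,f}} {{b},{e},{b,c},{b,d},{b,e},{b,g},{c,e},{d,e},{e,f},{e,g},{b,c,d},{b,c,g},{b,d,e},{c,e,f}}
  A3: {{c},{d},{g},{b,c},{b,d},{b,g},{c,d},{c,e},{c,f},{c,g},{d,e},{e,g},{b,c,d},{b,c,g},{b,d,e},{c,e,f}}
  A4: {{b},{g},{b,c},{b,d},{b,e},{b,g},{c,g},{e,g},{b,c,d},{b,c,g},{b,d,e}} {{f},{a,f},{c,f},{e,f},{c,e,f}}
  A5: {{f},{a,f},{c,f},{e,f},{c,e,f}}
  A12: {{b},{b,c},{b,d},{b,e},{b,g},{b,c,d},{b,c,g},{b,d,e}}
  A13: {{b,c},{b,d},{b,g},{b,c,d},{b,c,g},{b,d,e}}
  A14: {{b},{b,c},{b,d},{b,e},{b,g},{b,c,d},{b,c,g},{b,d,e}}
  A23: {{b,c},{b,d},{b,g},{d,e},{b,c,d},{b,c,g},{b,d,e}} {{c,e},{c,e,f}} {{e,g}}
  A24: {{b},{b,c},{b,d},{b,e},{b,g},{b,c,d},{b,c,g},{b,d,e}} {{a,f}} {{e,f},{c,e,f}} {{e,g}}
  A25: {{a,f}} {{e,f},{c,e,f}}
  A34: {{g},{b,c},{b,d},{b,g},{c,g},{e,g},{b,c,d},{b,c,g},{b,d,e}} {{c,f},{c,e,f}}
  A35: {{c,f},{c,e,f}}
  A45: {{f},{a,f},{c,f},{e,f},{c,e,f}}
  A123: {{b,c},{b,d},{b,g},{b,c,d},{b,c,g},{b,d,e}}
  A124: {{b},{b,c},{b,d},{b,e},{b,g},{b,c,d},{b,c,g},{b,d,e}}
  A134: {{b,c},{b,d},{b,g},{b,c,d},{b,c,g},{b,d,e}}
  A234: {{b,c},{b,d},{b,g},{b,c,d},{b,c,g},{b,d,e}} {{e,g}} {{c,e,f}}
  A235: {{c,e,f}}
  A245: {{a,f}} {{e,f},{c,e,f}}
  A345: {{c,f},{c,e,f}}
  A1234: {{b,c},{b,d},{b,g},{b,c,d},{b,c,g},{b,d,e}}
  A2345: {{c,e,f}}
C dims 7,16,10,2; δ0: rk 6, SNF 1^6; δ1: rk 8, SNF 1^8; δ2: rk 2, SNF 1^2
Ȟ^0: (7−6)−0=1 ⇒ Z
Ȟ^1: (16−8)−6=2 ⇒ Z^2
Ȟ^2: (10−2)−8=0 ⇒ 0

Ȟ^0 = Z; Ȟ^1 = Z^2; Ȟ^2 = 0
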